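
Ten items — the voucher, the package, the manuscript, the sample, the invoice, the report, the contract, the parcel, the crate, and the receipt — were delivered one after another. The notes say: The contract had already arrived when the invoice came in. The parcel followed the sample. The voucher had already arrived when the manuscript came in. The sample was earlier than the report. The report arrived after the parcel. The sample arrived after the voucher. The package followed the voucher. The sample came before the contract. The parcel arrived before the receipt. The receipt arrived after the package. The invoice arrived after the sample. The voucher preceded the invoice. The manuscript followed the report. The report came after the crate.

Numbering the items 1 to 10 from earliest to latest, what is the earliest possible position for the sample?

The voucher must come before the sample — 1 forced predecessor.
Nothing else is forced ahead of the sample, so its earliest slot is position 1 + 1 = 2.

2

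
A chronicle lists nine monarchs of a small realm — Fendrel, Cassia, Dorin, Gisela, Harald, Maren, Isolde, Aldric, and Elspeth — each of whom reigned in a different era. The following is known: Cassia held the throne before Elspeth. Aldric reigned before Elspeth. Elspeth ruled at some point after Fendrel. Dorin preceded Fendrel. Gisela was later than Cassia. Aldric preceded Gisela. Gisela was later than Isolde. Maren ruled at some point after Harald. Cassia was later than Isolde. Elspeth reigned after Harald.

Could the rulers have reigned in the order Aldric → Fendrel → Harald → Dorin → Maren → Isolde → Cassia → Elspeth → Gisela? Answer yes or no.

The constraints require Dorin before Fendrel, but in the proposed sequence Fendrel appears ahead of Dorin. That one violation is enough.

no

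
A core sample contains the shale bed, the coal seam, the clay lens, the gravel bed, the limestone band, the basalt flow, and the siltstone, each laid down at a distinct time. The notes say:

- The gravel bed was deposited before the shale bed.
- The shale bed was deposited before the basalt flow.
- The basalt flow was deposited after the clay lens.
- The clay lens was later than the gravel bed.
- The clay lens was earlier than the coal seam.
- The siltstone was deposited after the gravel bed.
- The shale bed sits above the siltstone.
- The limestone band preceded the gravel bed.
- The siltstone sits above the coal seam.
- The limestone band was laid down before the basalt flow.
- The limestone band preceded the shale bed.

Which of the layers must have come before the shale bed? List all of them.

Directly stated before the shale bed: the gravel bed, the limestone band, and the siltstone.
The clay lens reaches the shale bed via the clay lens → the coal seam → the siltstone → the shale bed.
The coal seam reaches the shale bed via the coal seam → the siltstone → the shale bed.
No chain forces the basalt flow ahead of the shale bed.

the clay lens, the coal seam, the gravel bed, the limestone band, the siltstone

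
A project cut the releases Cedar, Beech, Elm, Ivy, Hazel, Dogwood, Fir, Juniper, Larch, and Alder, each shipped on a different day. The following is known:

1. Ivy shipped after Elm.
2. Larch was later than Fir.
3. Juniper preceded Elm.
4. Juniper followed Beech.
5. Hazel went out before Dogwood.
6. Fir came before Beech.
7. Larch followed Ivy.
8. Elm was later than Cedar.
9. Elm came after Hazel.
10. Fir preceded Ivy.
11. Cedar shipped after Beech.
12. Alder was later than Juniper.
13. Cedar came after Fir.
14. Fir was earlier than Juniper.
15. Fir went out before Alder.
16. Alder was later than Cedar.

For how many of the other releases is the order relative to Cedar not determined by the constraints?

3

Forced before Cedar: Beech and Fir; forced after Cedar: Alder, Elm, Ivy, and Larch.
That leaves Dogwood, Hazel, and Juniper with no forced order relative to Cedar — 3.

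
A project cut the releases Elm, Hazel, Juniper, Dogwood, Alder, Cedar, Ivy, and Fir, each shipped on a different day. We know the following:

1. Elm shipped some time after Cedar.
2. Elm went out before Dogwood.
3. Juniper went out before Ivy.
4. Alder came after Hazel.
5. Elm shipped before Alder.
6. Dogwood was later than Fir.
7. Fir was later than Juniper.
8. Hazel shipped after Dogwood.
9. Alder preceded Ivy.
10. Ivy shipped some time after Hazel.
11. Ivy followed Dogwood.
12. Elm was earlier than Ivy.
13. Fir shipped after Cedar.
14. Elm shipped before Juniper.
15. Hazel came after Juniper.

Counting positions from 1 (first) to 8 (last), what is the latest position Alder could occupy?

Alder must come before Ivy — 1 release forced after it.
Everything else can be placed before Alder in some valid order, so Alder can sit as late as position 8 − 1 = 7.

7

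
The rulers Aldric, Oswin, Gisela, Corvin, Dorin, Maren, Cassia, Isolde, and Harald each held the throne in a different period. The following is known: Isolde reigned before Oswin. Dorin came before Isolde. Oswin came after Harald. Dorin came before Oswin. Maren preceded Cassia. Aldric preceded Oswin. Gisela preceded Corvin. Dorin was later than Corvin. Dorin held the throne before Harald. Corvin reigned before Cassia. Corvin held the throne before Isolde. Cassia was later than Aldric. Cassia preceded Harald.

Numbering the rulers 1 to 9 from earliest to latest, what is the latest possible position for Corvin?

4

Corvin must come before Cassia, Dorin, Harald, Isolde, and Oswin — 5 rulers forced after them.
Everything else can be placed before Corvin in some valid order, so Corvin can sit as late as position 9 − 5 = 4.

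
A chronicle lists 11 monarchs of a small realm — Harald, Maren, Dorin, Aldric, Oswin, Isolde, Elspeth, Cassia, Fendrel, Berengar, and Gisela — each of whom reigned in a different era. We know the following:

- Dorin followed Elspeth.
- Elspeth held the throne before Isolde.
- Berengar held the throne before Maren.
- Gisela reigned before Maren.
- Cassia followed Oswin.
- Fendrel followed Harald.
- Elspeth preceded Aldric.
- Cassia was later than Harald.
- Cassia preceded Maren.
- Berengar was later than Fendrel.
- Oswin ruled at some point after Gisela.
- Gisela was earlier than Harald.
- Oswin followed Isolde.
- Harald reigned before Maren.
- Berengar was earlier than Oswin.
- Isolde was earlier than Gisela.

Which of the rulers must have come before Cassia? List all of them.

Berengar, Elspeth, Fendrel, Gisela, Harald, Isolde, Oswin

Directly stated before Cassia: Harald and Oswin.
Berengar reaches Cassia via Berengar → Oswin → Cassia.
Elspeth reaches Cassia via Elspeth → Isolde → Oswin → Cassia.
Fendrel reaches Cassia via Fendrel → Berengar → Oswin → Cassia.
Likewise Gisela and Isolde each reach Cassia by chaining the stated constraints.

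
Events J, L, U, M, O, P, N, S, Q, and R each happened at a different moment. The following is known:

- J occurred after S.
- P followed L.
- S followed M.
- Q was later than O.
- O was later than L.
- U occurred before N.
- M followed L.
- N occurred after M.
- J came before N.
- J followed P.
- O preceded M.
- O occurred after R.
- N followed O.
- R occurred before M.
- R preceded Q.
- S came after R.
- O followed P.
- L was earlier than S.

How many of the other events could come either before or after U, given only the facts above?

8

Forced after U: N.
That leaves J, L, M, O, P, Q, R, and S with no forced order relative to U — 8.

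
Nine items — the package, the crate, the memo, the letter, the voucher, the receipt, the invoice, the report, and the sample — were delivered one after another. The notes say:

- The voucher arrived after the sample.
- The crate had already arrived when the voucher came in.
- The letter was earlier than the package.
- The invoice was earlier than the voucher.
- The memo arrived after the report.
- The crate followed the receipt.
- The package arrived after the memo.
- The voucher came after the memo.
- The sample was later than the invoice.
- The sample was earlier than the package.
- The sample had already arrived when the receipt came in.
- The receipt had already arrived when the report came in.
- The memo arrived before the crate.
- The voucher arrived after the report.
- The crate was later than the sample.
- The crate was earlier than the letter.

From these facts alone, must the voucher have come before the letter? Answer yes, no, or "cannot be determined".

cannot be determined

No chain of stated constraints runs from the voucher to the letter, and none runs from the letter to the voucher either.
So the relative order of the voucher and the letter is not fixed by the given facts.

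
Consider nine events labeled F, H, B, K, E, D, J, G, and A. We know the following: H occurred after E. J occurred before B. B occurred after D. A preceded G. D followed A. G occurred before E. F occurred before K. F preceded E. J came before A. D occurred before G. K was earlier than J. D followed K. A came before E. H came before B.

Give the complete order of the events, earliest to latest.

The constraints fix every adjacent pair, so only one ordering works:
F → K → J → A → D → G → E → H → B.

F, K, J, A, D, G, E, H, B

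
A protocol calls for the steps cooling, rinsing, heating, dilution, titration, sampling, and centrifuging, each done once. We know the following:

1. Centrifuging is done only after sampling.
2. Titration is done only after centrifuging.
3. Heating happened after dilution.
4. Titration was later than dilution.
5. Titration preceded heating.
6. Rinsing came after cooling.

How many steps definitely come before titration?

3

Directly stated before titration: centrifuging and dilution.
Sampling reaches titration via sampling → centrifuging → titration.
No chain forces cooling (or any of the others) ahead of titration.
That's centrifuging, dilution, and sampling — 3 in all.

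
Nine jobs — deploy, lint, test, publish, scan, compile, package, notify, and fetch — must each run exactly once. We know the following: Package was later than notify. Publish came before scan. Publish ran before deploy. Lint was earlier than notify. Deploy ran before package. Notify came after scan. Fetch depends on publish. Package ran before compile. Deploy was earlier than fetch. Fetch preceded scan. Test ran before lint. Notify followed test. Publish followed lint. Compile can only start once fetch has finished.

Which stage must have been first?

test

Test has a chain of constraints placing it before every other stage, so test must be first.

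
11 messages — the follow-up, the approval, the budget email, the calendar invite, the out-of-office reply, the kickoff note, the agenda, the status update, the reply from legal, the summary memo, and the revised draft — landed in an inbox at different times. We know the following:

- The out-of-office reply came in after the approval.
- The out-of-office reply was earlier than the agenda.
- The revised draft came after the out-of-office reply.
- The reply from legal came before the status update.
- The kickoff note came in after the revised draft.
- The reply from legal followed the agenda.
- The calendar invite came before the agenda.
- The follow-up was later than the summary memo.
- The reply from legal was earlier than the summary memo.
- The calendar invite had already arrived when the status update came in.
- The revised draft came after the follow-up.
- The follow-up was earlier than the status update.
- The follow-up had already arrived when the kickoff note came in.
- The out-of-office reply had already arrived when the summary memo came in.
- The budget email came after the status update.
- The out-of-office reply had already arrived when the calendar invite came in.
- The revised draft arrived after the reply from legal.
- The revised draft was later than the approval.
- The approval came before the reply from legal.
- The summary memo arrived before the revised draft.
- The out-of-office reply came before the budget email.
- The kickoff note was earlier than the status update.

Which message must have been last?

the budget email

Every other message has a chain of constraints placing it before the budget email, so the budget email is last.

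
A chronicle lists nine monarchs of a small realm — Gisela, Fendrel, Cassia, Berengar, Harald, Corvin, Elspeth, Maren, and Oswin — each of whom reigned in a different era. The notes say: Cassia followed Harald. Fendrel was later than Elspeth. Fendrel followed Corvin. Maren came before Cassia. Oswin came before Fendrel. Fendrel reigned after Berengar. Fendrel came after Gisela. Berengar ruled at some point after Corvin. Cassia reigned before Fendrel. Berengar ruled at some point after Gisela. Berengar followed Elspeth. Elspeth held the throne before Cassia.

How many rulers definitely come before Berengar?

3

Directly stated before Berengar: Corvin, Elspeth, and Gisela.
That's Corvin, Elspeth, and Gisela — 3 in all.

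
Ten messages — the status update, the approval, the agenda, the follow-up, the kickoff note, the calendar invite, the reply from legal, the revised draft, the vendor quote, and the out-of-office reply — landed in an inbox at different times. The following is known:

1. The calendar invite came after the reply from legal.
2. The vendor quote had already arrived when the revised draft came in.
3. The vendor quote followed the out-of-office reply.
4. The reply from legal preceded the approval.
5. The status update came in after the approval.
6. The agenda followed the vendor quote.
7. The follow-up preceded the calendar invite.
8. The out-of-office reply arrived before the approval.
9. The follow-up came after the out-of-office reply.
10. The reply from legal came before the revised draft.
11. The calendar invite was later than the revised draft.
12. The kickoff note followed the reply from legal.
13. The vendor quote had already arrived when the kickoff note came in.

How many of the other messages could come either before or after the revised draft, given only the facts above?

5

Forced before the revised draft: the out-of-office reply, the reply from legal, and the vendor quote; forced after the revised draft: the calendar invite.
That leaves the agenda, the approval, the follow-up, the kickoff note, and the status update with no forced order relative to the revised draft — 5.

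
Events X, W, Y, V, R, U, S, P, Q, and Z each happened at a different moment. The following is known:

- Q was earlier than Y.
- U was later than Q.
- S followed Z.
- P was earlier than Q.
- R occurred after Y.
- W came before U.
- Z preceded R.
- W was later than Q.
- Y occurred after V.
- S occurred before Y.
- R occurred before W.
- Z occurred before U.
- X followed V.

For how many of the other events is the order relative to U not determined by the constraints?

1

Forced before U: P, Q, R, S, V, W, Y, and Z.
That leaves X with no forced order relative to U — 1.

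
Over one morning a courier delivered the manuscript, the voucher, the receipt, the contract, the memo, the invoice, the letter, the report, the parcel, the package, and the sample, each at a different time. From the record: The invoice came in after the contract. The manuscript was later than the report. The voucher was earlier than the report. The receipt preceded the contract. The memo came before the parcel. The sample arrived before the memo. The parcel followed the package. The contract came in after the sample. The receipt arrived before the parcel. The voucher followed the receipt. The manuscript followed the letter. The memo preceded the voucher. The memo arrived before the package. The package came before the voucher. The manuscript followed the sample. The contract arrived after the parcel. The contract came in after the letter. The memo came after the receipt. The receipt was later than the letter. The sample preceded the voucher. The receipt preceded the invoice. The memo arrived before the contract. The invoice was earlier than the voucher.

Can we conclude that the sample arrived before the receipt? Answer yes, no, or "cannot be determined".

cannot be determined

No chain of stated constraints runs from the sample to the receipt, and none runs from the receipt to the sample either.
So the relative order of the sample and the receipt is not fixed by the given facts.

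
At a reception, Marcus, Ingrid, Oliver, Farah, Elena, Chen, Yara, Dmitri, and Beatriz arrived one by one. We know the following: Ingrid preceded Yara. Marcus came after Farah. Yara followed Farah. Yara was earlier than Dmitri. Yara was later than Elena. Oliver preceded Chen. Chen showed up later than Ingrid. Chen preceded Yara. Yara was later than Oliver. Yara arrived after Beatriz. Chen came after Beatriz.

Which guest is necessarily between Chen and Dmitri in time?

Yara

Tracing the constraints gives Chen → Yara → Dmitri, so Yara sits after Chen and before Dmitri.
No other guest is forced both after Chen and before Dmitri.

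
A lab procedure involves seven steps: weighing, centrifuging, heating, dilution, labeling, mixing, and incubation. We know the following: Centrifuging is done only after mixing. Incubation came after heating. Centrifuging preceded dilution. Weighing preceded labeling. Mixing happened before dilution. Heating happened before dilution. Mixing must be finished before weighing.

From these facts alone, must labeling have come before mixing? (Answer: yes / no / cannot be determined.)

Tracing the constraints gives mixing → weighing → labeling, so mixing must come before labeling.
That means labeling cannot be before mixing.

no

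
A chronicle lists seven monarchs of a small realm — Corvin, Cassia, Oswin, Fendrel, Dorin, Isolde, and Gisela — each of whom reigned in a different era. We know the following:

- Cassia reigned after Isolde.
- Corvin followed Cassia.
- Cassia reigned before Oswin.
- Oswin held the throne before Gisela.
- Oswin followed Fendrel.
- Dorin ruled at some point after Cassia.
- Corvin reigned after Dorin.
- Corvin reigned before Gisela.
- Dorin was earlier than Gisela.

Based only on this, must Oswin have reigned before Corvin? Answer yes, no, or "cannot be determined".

No chain of stated constraints runs from Oswin to Corvin, and none runs from Corvin to Oswin either.
So the relative order of Oswin and Corvin is not fixed by the given facts.

cannot be determined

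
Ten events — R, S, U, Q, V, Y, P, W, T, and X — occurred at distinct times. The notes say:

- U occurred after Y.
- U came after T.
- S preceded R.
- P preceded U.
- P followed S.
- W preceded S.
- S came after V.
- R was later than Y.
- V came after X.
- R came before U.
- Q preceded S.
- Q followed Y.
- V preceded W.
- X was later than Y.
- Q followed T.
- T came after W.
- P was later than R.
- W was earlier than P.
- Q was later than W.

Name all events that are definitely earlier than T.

Directly stated before T: W.
V reaches T via V → W → T.
X reaches T via X → V → W → T.
Y reaches T via Y → X → V → W → T.

V, W, X, Y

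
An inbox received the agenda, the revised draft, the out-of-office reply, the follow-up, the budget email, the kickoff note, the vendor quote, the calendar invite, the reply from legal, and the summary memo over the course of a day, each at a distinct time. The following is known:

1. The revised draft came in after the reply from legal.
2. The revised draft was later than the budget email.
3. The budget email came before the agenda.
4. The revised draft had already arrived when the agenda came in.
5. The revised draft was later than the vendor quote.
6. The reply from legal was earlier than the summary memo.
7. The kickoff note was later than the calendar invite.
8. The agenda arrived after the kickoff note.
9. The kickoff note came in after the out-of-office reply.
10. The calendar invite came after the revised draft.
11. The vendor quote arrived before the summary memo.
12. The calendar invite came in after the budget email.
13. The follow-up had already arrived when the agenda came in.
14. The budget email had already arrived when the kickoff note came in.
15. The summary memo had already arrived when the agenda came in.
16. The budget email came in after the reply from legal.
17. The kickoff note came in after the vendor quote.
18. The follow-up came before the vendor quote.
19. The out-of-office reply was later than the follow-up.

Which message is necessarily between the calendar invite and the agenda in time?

the kickoff note

Tracing the constraints gives the calendar invite → the kickoff note → the agenda, so the kickoff note sits after the calendar invite and before the agenda.
No other message is forced both after the calendar invite and before the agenda.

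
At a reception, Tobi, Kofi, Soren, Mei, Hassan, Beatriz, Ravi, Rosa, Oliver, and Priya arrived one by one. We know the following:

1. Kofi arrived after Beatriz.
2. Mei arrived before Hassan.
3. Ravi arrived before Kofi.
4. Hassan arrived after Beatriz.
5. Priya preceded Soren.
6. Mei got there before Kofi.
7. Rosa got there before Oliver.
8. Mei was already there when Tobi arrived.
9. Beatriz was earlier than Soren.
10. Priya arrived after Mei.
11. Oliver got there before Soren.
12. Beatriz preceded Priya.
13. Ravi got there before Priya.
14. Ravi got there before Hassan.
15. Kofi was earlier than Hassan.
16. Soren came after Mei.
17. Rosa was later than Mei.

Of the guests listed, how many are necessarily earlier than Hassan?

Directly stated before Hassan: Beatriz, Kofi, Mei, and Ravi.
That's Beatriz, Kofi, Mei, and Ravi — 4 in all.

4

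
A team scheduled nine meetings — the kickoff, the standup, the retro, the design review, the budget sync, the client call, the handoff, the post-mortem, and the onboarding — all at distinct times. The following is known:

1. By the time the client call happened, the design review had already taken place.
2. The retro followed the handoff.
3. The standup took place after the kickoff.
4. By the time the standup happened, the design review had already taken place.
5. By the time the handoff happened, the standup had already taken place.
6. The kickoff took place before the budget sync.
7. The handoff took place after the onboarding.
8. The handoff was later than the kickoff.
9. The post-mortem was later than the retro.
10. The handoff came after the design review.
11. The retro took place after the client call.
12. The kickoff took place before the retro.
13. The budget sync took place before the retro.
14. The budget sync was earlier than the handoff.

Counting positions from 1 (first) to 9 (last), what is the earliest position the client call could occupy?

The design review must come before the client call — 1 forced predecessor.
Nothing else is forced ahead of the client call, so its earliest slot is position 1 + 1 = 2.

2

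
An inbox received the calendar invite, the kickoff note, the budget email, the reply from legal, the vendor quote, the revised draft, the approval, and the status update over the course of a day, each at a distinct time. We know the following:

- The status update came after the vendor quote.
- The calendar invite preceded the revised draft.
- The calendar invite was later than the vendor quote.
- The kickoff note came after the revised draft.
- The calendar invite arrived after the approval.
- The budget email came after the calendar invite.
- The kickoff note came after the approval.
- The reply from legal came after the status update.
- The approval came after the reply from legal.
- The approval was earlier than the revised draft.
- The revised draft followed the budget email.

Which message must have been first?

the vendor quote

The vendor quote has a chain of constraints placing it before every other message, so the vendor quote must be first.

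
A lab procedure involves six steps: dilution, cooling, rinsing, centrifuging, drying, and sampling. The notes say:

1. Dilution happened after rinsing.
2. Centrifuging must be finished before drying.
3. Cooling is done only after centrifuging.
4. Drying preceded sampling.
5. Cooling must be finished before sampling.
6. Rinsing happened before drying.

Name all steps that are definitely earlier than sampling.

centrifuging, cooling, drying, rinsing

Directly stated before sampling: cooling and drying.
Centrifuging reaches sampling via centrifuging → cooling → sampling.
Rinsing reaches sampling via rinsing → drying → sampling.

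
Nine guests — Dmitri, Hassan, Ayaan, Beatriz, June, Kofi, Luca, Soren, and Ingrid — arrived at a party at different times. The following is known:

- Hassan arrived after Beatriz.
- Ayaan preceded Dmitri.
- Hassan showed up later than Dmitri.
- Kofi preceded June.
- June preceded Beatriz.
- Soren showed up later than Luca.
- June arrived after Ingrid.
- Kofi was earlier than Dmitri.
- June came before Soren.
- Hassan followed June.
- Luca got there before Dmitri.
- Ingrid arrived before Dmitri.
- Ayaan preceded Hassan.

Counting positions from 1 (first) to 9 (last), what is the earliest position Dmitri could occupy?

5

Ayaan, Ingrid, Kofi, and Luca must all come before Dmitri — 4 forced predecessors.
Nothing else is forced ahead of Dmitri, so their earliest slot is position 4 + 1 = 5.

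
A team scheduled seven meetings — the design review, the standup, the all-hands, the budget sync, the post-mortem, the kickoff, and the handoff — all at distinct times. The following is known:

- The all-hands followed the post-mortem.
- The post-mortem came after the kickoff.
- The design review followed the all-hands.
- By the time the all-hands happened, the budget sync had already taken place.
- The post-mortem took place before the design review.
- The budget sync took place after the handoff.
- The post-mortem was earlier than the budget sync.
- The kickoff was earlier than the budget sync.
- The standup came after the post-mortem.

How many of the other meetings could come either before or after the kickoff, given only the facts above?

1

Forced after the kickoff: the all-hands, the budget sync, the design review, the post-mortem, and the standup.
That leaves the handoff with no forced order relative to the kickoff — 1.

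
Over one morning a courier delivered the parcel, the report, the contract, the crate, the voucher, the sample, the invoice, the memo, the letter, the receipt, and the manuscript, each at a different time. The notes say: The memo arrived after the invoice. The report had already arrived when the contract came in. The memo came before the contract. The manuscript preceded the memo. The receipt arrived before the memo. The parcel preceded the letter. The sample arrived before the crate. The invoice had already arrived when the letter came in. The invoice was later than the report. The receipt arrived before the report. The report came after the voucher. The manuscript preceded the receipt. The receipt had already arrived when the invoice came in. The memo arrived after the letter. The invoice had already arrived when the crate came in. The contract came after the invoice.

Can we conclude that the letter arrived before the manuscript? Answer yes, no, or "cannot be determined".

Tracing the constraints gives the manuscript → the receipt → the invoice → the letter, so the manuscript must come before the letter.
That means the letter cannot be before the manuscript.

no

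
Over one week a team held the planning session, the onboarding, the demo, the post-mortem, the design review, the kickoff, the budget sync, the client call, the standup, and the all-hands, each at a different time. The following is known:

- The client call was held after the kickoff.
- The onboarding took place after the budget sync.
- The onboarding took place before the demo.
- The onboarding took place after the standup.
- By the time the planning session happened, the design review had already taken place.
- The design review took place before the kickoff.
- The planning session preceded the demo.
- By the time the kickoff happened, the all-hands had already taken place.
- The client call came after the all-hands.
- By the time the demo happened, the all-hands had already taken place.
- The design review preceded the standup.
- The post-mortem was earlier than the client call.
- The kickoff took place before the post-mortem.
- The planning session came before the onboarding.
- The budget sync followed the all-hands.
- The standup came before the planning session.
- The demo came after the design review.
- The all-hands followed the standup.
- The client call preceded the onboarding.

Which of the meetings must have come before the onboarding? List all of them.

the all-hands, the budget sync, the client call, the design review, the kickoff, the planning session, the post-mortem, the standup

Directly stated before the onboarding: the budget sync, the client call, the planning session, and the standup.
The all-hands reaches the onboarding via the all-hands → the budget sync → the onboarding.
The design review reaches the onboarding via the design review → the standup → the onboarding.
The kickoff reaches the onboarding via the kickoff → the client call → the onboarding.
Likewise the post-mortem reaches the onboarding by chaining the stated constraints.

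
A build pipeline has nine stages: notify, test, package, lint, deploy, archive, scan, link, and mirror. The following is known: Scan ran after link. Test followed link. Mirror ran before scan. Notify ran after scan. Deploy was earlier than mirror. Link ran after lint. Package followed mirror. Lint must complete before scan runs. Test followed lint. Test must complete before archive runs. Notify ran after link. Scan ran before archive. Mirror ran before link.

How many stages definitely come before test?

4

Directly stated before test: link and lint.
Deploy reaches test via deploy → mirror → link → test.
Mirror reaches test via mirror → link → test.
No chain forces notify (or any of the others) ahead of test.
That's deploy, link, lint, and mirror — 4 in all.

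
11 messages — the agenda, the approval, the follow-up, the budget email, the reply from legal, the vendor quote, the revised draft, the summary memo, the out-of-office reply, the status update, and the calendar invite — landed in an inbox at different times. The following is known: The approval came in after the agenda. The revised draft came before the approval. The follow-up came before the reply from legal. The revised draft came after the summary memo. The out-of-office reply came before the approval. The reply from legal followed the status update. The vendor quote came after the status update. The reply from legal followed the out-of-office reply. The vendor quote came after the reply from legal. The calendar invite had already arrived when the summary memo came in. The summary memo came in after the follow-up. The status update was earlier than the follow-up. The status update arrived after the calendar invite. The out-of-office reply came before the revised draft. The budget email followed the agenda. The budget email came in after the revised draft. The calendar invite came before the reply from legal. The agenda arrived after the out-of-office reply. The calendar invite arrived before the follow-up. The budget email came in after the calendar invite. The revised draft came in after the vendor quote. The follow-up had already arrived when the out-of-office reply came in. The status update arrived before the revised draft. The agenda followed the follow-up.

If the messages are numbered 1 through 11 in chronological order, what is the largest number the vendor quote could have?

The vendor quote must come before the approval, the budget email, and the revised draft — 3 messages forced after it.
Everything else can be placed before the vendor quote in some valid order, so the vendor quote can sit as late as position 11 − 3 = 8.

8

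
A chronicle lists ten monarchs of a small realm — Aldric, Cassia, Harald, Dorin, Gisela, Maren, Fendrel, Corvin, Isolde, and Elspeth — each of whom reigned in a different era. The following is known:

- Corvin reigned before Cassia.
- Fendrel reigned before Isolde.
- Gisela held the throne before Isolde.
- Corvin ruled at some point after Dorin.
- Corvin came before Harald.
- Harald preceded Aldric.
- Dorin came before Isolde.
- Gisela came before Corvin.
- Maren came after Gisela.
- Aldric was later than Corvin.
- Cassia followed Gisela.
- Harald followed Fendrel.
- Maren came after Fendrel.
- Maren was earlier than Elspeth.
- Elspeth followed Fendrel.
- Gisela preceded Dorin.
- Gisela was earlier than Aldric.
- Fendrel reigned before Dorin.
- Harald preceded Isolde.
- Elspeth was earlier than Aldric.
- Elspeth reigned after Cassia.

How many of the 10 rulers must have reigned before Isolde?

5

Directly stated before Isolde: Dorin, Fendrel, Gisela, and Harald.
Corvin reaches Isolde via Corvin → Harald → Isolde.
That's Corvin, Dorin, Fendrel, Gisela, and Harald — 5 in all.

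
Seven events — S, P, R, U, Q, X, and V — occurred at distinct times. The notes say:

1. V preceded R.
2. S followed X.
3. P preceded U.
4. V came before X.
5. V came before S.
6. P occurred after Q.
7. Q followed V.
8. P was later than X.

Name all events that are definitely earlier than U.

P, Q, V, X

Directly stated before U: P.
Q reaches U via Q → P → U.
V reaches U via V → X → P → U.
X reaches U via X → P → U.
No chain forces S (or any of the others) ahead of U.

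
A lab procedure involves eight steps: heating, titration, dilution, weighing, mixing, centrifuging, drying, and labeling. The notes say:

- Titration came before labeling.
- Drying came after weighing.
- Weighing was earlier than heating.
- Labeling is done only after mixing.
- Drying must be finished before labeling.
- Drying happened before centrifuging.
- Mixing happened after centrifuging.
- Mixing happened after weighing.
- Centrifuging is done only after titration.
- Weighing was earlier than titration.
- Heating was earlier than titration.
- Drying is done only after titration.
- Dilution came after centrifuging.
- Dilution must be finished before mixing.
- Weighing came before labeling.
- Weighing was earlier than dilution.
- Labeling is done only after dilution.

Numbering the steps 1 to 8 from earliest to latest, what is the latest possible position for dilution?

Dilution must come before labeling and mixing — 2 steps forced after it.
Everything else can be placed before dilution in some valid order, so dilution can sit as late as position 8 − 2 = 6.

6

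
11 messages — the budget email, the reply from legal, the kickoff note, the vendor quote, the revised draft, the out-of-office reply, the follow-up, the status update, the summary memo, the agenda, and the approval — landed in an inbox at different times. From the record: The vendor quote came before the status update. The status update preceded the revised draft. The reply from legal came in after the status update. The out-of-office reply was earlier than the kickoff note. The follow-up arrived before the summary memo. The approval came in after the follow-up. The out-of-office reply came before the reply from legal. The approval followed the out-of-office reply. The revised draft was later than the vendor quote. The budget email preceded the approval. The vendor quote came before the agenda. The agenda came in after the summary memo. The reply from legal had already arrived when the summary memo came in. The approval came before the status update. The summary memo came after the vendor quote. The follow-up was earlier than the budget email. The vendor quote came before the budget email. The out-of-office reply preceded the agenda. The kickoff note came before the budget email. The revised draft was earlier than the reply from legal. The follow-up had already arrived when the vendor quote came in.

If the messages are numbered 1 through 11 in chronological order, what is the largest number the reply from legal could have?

9

The reply from legal must come before the agenda and the summary memo — 2 messages forced after it.
Everything else can be placed before the reply from legal in some valid order, so the reply from legal can sit as late as position 11 − 2 = 9.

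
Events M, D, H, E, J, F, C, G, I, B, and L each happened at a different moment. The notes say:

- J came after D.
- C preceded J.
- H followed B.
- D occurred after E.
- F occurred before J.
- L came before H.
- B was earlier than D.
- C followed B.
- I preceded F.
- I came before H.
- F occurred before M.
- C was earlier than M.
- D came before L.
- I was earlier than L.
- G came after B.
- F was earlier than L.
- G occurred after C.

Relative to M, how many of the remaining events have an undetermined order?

Forced before M: B, C, F, and I.
That leaves D, E, G, H, J, and L with no forced order relative to M — 6.

6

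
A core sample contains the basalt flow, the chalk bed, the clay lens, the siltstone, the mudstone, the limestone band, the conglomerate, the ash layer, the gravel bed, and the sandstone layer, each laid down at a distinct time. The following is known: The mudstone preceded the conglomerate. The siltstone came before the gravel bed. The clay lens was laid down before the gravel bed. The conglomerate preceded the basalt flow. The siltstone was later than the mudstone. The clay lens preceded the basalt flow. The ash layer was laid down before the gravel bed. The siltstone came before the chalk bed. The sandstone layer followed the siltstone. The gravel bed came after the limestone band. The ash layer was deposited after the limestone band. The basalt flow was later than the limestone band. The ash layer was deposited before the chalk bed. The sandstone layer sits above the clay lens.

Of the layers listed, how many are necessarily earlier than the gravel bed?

Directly stated before the gravel bed: the ash layer, the clay lens, the limestone band, and the siltstone.
The mudstone reaches the gravel bed via the mudstone → the siltstone → the gravel bed.
That's the ash layer, the clay lens, the limestone band, the mudstone, and the siltstone — 5 in all.

5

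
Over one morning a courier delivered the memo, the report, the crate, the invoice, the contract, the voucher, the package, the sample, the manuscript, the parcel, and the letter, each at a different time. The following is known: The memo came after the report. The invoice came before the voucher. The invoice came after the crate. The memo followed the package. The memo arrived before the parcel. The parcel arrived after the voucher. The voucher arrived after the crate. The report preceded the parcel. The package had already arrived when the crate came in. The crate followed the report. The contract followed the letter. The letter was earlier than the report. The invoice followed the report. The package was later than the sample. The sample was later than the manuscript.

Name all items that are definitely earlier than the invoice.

the crate, the letter, the manuscript, the package, the report, the sample

Directly stated before the invoice: the crate and the report.
The letter reaches the invoice via the letter → the report → the invoice.
The manuscript reaches the invoice via the manuscript → the sample → the package → the crate → the invoice.
The package reaches the invoice via the package → the crate → the invoice.
Likewise the sample reaches the invoice by chaining the stated constraints.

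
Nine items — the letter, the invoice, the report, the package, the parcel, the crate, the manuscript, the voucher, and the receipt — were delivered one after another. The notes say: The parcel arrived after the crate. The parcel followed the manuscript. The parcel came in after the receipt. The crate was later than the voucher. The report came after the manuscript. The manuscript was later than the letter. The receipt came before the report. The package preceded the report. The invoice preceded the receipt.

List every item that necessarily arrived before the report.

the invoice, the letter, the manuscript, the package, the receipt

Directly stated before the report: the manuscript, the package, and the receipt.
The invoice reaches the report via the invoice → the receipt → the report.
The letter reaches the report via the letter → the manuscript → the report.
No chain forces the parcel (or any of the others) ahead of the report.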